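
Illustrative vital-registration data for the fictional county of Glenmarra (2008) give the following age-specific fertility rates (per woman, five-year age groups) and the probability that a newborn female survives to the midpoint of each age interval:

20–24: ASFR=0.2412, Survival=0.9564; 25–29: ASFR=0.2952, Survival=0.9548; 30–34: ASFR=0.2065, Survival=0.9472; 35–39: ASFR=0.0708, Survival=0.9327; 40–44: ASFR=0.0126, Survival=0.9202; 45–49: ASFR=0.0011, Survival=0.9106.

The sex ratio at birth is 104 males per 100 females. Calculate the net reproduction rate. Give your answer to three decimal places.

Proportion female at birth = 100 / (100 + 104) = 0.49020.
Survival-weighted fertility by age (5·fₓ·Sₓ):
  20–24: 5 × 0.2412 × 0.9564 = 1.15342
  25–29: 5 × 0.2952 × 0.9548 = 1.40928
  30–34: 5 × 0.2065 × 0.9472 = 0.97798
  35–39: 5 × 0.0708 × 0.9327 = 0.33018
  40–44: 5 × 0.0126 × 0.9202 = 0.05797
  45–49: 5 × 0.0011 × 0.9106 = 0.00501
Sum = 3.93384
NRR = 0.49020 × 3.93384 = 1.92837

1.928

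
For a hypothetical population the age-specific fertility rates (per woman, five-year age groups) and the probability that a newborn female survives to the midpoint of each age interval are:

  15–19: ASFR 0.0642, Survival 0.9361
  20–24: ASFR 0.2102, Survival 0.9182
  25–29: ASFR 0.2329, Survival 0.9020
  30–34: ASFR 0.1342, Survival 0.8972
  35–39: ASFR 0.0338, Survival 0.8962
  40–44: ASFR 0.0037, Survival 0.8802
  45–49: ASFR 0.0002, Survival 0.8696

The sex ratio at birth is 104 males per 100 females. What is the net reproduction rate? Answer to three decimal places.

1.513

Proportion female at birth = 100 / (100 + 104) = 0.49020.
Each age group contributes 5 × ASFR × survival:
  15–19: 5 × 0.0642 × 0.9361 = 0.30049
  20–24: 5 × 0.2102 × 0.9182 = 0.96503
  25–29: 5 × 0.2329 × 0.9020 = 1.05038
  30–34: 5 × 0.1342 × 0.8972 = 0.60202
  35–39: 5 × 0.0338 × 0.8962 = 0.15146
  40–44: 5 × 0.0037 × 0.8802 = 0.01628
  45–49: 5 × 0.0002 × 0.8696 = 0.00087
Sum = 3.08653
NRR = 0.49020 × 3.08653 = 1.51302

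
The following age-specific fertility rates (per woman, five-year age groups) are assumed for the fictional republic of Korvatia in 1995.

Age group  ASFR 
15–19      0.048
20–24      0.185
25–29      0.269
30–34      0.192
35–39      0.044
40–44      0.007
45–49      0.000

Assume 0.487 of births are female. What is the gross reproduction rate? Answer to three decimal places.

Proportion female at birth = 0.487.
Sum of ASFRs = 0.048 + 0.185 + 0.269 + 0.192 + 0.044 + 0.007 + 0.000 = 0.745
TFR = 5 × 0.745 = 3.725
GRR = 0.487 × 3.725 = 1.81408

1.814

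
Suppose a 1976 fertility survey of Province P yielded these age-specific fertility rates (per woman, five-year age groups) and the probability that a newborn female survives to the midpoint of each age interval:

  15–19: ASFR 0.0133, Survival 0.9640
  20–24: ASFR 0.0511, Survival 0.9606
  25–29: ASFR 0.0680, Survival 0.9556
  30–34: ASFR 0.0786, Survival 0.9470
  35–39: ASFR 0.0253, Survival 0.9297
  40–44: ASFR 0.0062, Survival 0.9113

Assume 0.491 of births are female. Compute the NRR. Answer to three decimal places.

Proportion female at birth = 0.491.
Survival-weighted fertility by age (5·fₓ·Sₓ):
  15–19: 5 × 0.0133 × 0.9640 = 0.06411
  20–24: 5 × 0.0511 × 0.9606 = 0.24543
  25–29: 5 × 0.0680 × 0.9556 = 0.32490
  30–34: 5 × 0.0786 × 0.9470 = 0.37217
  35–39: 5 × 0.0253 × 0.9297 = 0.11761
  40–44: 5 × 0.0062 × 0.9113 = 0.02825
Sum = 1.15247
NRR = 0.491 × 1.15247 = 0.56586
NRR < 1, so the cohort does not fully replace itself.

0.566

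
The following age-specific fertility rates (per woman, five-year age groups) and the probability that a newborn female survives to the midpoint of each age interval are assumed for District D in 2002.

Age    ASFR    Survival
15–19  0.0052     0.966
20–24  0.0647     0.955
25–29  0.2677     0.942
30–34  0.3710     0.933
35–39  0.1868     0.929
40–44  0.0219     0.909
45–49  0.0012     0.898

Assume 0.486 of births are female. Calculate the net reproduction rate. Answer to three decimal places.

Proportion female at birth = 0.486.
Weighting each age-specific rate by interval width and survival:
  15–19: 5 × 0.0052 × 0.966 = 0.02512
  20–24: 5 × 0.0647 × 0.955 = 0.30894
  25–29: 5 × 0.2677 × 0.942 = 1.26087
  30–34: 5 × 0.3710 × 0.933 = 1.73072
  35–39: 5 × 0.1868 × 0.929 = 0.86769
  40–44: 5 × 0.0219 × 0.909 = 0.09954
  45–49: 5 × 0.0012 × 0.898 = 0.00539
Sum = 4.29827
NRR = 0.486 × 4.29827 = 2.08896
An NRR exceeding 1 indicates intrinsic growth under these rates.

2.089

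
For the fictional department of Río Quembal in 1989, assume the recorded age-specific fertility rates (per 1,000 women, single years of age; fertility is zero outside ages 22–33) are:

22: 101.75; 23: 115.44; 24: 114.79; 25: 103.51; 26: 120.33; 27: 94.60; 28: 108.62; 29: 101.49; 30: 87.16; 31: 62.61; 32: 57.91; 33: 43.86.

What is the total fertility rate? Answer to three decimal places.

1.112

Sum of ASFRs = 101.75 + 115.44 + 114.79 + 103.51 + 120.33 + 94.60 + 108.62 + 101.49 + 87.16 + 62.61 + 57.91 + 43.86 = 1112.07
TFR = 1112.07 / 1000 = 1.11207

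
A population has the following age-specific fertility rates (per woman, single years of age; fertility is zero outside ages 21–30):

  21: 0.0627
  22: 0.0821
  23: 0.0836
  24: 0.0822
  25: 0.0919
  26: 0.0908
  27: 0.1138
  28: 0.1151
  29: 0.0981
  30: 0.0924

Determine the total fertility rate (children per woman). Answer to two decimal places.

Sum of ASFRs = 0.0627 + 0.0821 + 0.0836 + 0.0822 + 0.0919 + 0.0908 + 0.1138 + 0.1151 + 0.0981 + 0.0924 = 0.9127
TFR = 0.9127

0.91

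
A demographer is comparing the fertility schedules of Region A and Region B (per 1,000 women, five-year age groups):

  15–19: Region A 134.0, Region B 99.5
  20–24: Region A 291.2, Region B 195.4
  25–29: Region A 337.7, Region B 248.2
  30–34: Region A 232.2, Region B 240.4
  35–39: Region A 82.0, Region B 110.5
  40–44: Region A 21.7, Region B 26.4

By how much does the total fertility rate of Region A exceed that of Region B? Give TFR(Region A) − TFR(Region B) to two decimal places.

0.89

Region A:
  Sum of ASFRs = 134.0 + 291.2 + 337.7 + 232.2 + 82.0 + 21.7 = 1098.8
  TFR = 5 × 1098.8 / 1000 = 5.494
Region B:
  Sum of ASFRs = 99.5 + 195.4 + 248.2 + 240.4 + 110.5 + 26.4 = 920.4
  TFR = 5 × 920.4 / 1000 = 4.602
Difference = 5.494 − 4.602 = 0.892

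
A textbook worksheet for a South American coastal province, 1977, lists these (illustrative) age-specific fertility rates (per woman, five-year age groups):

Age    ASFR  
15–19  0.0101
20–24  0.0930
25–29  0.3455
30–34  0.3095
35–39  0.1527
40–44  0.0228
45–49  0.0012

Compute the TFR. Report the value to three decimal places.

4.674

Sum of ASFRs = 0.0101 + 0.0930 + 0.3455 + 0.3095 + 0.1527 + 0.0228 + 0.0012 = 0.9348
TFR = 5 × 0.9348 = 4.674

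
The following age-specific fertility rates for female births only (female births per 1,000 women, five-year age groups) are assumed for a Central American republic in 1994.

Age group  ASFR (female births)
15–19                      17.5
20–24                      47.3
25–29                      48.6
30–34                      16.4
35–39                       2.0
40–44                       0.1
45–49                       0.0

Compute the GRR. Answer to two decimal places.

0.66

Sum of female ASFRs = 17.5 + 47.3 + 48.6 + 16.4 + 2.0 + 0.1 + 0.0 = 131.9
GRR = 5 × 131.9 / 1000 = 0.6595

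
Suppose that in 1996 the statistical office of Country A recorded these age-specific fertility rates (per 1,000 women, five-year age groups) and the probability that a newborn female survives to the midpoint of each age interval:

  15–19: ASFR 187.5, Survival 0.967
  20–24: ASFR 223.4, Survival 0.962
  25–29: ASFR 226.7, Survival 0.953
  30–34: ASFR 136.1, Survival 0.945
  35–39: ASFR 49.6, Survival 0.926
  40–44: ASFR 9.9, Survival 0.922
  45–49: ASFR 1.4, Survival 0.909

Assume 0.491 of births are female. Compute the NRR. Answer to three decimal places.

Proportion female at birth = 0.491.
Survival-weighted fertility by age (5·fₓ·Sₓ):
  15–19: 5 × 187.5/1000 × 0.967 = 0.90656
  20–24: 5 × 223.4/1000 × 0.962 = 1.07455
  25–29: 5 × 226.7/1000 × 0.953 = 1.08023
  30–34: 5 × 136.1/1000 × 0.945 = 0.64307
  35–39: 5 × 49.6/1000 × 0.926 = 0.22965
  40–44: 5 × 9.9/1000 × 0.922 = 0.04564
  45–49: 5 × 1.4/1000 × 0.909 = 0.00636
Sum = 3.98606
NRR = 0.491 × 3.98606 = 1.95716
An NRR exceeding 1 indicates intrinsic growth under these rates.

1.957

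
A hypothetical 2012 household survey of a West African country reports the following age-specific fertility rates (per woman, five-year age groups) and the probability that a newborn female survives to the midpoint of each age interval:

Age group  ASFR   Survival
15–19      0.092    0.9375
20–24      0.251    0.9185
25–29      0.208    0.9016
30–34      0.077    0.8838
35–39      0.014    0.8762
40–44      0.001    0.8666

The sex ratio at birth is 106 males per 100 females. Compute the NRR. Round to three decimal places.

1.421

Proportion female at birth = 100 / (100 + 106) = 0.48544.
Per-age-group product (5 × ASFR × survival probability):
  15–19: 5 × 0.092 × 0.9375 = 0.43125
  20–24: 5 × 0.251 × 0.9185 = 1.15272
  25–29: 5 × 0.208 × 0.9016 = 0.93766
  30–34: 5 × 0.077 × 0.8838 = 0.34026
  35–39: 5 × 0.014 × 0.8762 = 0.06133
  40–44: 5 × 0.001 × 0.8666 = 0.00433
Sum = 2.92755
NRR = 0.48544 × 2.92755 = 1.42115
An NRR exceeding 1 indicates intrinsic growth under these rates.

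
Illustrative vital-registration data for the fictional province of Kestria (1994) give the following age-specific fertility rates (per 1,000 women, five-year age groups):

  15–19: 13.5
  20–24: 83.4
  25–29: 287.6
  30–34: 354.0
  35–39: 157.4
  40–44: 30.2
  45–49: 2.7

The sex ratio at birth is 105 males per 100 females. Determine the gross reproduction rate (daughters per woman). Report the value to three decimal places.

Proportion female at birth = 100 / (100 + 105) = 0.48780.
Sum of ASFRs = 13.5 + 83.4 + 287.6 + 354.0 + 157.4 + 30.2 + 2.7 = 928.8
TFR = 5 × 928.8 / 1000 = 4.644
GRR = 0.48780 × 4.644 = 2.26534

2.265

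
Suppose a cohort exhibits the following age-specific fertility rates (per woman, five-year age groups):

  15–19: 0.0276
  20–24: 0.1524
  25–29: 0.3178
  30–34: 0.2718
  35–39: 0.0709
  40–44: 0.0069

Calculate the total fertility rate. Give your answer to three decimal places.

4.237

Sum of ASFRs = 0.0276 + 0.1524 + 0.3178 + 0.2718 + 0.0709 + 0.0069 = 0.8474
TFR = 5 × 0.8474 = 4.237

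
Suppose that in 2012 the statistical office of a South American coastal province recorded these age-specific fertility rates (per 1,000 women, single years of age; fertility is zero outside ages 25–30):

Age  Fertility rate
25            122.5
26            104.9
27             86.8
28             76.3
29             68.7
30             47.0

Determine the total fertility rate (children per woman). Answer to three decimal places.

0.506

Sum of ASFRs = 122.5 + 104.9 + 86.8 + 76.3 + 68.7 + 47.0 = 506.2
TFR = 506.2 / 1000 = 0.5062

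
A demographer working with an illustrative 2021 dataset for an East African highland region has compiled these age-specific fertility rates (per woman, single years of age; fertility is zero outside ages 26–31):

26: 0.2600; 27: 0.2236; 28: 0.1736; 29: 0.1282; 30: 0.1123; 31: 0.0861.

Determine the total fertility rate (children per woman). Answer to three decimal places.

Sum of ASFRs = 0.2600 + 0.2236 + 0.1736 + 0.1282 + 0.1123 + 0.0861 = 0.9838
TFR = 0.9838

0.984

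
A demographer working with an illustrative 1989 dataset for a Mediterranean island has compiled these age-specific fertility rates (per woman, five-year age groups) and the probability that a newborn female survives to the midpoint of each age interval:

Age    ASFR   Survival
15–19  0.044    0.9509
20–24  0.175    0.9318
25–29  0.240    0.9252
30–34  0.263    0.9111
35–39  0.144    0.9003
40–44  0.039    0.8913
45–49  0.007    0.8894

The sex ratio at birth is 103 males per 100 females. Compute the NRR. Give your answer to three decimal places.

Proportion female at birth = 100 / (100 + 103) = 0.49261.
Survival-weighted fertility by age (5·fₓ·Sₓ):
  15–19: 5 × 0.044 × 0.9509 = 0.20920
  20–24: 5 × 0.175 × 0.9318 = 0.81533
  25–29: 5 × 0.240 × 0.9252 = 1.11024
  30–34: 5 × 0.263 × 0.9111 = 1.19810
  35–39: 5 × 0.144 × 0.9003 = 0.64822
  40–44: 5 × 0.039 × 0.8913 = 0.17380
  45–49: 5 × 0.007 × 0.8894 = 0.03113
Sum = 4.18602
NRR = 0.49261 × 4.18602 = 2.06208

2.062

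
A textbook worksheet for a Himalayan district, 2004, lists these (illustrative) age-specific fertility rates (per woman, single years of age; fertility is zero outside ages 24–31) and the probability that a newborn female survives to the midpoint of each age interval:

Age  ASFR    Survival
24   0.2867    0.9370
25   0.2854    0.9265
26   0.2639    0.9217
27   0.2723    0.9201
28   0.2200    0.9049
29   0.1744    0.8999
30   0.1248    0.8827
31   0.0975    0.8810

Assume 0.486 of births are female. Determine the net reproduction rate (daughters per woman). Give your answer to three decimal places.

0.767

Proportion female at birth = 0.486.
Survival-weighted fertility by age (1·fₓ·Sₓ):
  24: 1 × 0.2867 × 0.9370 = 0.26864
  25: 1 × 0.2854 × 0.9265 = 0.26442
  26: 1 × 0.2639 × 0.9217 = 0.24324
  27: 1 × 0.2723 × 0.9201 = 0.25054
  28: 1 × 0.2200 × 0.9049 = 0.19908
  29: 1 × 0.1744 × 0.8999 = 0.15694
  30: 1 × 0.1248 × 0.8827 = 0.11016
  31: 1 × 0.0975 × 0.8810 = 0.08590
Sum = 1.57892
NRR = 0.486 × 1.57892 = 0.76736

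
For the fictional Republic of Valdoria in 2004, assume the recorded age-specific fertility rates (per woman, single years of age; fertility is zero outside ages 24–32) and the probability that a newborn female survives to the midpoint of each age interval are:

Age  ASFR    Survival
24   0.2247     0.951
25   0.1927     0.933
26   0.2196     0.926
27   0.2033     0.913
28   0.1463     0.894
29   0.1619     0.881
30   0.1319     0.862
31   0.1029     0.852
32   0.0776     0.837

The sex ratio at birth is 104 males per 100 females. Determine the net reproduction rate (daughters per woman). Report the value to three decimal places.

Proportion female at birth = 100 / (100 + 104) = 0.49020.
Each age group contributes 1 × ASFR × survival:
  24: 1 × 0.2247 × 0.951 = 0.21369
  25: 1 × 0.1927 × 0.933 = 0.17979
  26: 1 × 0.2196 × 0.926 = 0.20335
  27: 1 × 0.2033 × 0.913 = 0.18561
  28: 1 × 0.1463 × 0.894 = 0.13079
  29: 1 × 0.1619 × 0.881 = 0.14263
  30: 1 × 0.1319 × 0.862 = 0.11370
  31: 1 × 0.1029 × 0.852 = 0.08767
  32: 1 × 0.0776 × 0.837 = 0.06495
Sum = 1.32218
NRR = 0.49020 × 1.32218 = 0.64813

0.648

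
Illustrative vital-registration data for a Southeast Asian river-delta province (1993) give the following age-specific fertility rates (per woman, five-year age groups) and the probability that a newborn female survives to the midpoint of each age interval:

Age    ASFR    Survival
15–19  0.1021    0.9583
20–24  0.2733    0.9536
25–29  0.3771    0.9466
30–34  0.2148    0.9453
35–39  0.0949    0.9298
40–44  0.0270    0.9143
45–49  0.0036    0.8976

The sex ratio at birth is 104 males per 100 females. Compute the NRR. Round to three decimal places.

Proportion female at birth = 100 / (100 + 104) = 0.49020.
Per-age-group product (5 × ASFR × survival probability):
  15–19: 5 × 0.1021 × 0.9583 = 0.48921
  20–24: 5 × 0.2733 × 0.9536 = 1.30309
  25–29: 5 × 0.3771 × 0.9466 = 1.78481
  30–34: 5 × 0.2148 × 0.9453 = 1.01525
  35–39: 5 × 0.0949 × 0.9298 = 0.44119
  40–44: 5 × 0.0270 × 0.9143 = 0.12343
  45–49: 5 × 0.0036 × 0.8976 = 0.01616
Sum = 5.17314
NRR = 0.49020 × 5.17314 = 2.53587

2.536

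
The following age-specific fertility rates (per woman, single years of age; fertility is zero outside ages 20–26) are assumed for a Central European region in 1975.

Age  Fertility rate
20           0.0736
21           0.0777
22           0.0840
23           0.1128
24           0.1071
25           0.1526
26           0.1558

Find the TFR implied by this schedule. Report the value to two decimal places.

Sum of ASFRs = 0.0736 + 0.0777 + 0.0840 + 0.1128 + 0.1071 + 0.1526 + 0.1558 = 0.7636
TFR = 0.7636

0.76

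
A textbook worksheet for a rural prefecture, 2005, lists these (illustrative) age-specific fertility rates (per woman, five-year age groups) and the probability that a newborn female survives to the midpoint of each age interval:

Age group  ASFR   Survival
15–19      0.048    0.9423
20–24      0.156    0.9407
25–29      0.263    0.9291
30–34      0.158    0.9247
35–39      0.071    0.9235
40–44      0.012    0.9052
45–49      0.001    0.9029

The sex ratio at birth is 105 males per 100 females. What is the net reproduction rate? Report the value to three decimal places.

Proportion female at birth = 100 / (100 + 105) = 0.48780.
Per-age-group product (5 × ASFR × survival probability):
  15–19: 5 × 0.048 × 0.9423 = 0.22615
  20–24: 5 × 0.156 × 0.9407 = 0.73375
  25–29: 5 × 0.263 × 0.9291 = 1.22177
  30–34: 5 × 0.158 × 0.9247 = 0.73051
  35–39: 5 × 0.071 × 0.9235 = 0.32784
  40–44: 5 × 0.012 × 0.9052 = 0.05431
  45–49: 5 × 0.001 × 0.9029 = 0.00451
Sum = 3.29884
NRR = 0.48780 × 3.29884 = 1.60917

1.609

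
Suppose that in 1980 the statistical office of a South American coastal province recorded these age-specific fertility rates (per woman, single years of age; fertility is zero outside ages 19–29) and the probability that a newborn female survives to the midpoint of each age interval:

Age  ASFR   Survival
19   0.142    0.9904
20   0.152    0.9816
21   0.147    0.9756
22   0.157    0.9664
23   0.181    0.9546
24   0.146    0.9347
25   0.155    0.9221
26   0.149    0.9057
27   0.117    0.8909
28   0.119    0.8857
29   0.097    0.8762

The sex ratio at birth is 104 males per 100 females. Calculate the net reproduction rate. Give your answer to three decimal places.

Proportion female at birth = 100 / (100 + 104) = 0.49020.
Per-age-group product (1 × ASFR × survival probability):
  19: 1 × 0.142 × 0.9904 = 0.14064
  20: 1 × 0.152 × 0.9816 = 0.14920
  21: 1 × 0.147 × 0.9756 = 0.14341
  22: 1 × 0.157 × 0.9664 = 0.15172
  23: 1 × 0.181 × 0.9546 = 0.17278
  24: 1 × 0.146 × 0.9347 = 0.13647
  25: 1 × 0.155 × 0.9221 = 0.14293
  26: 1 × 0.149 × 0.9057 = 0.13495
  27: 1 × 0.117 × 0.8909 = 0.10424
  28: 1 × 0.119 × 0.8857 = 0.10540
  29: 1 × 0.097 × 0.8762 = 0.08499
Sum = 1.46673
NRR = 0.49020 × 1.46673 = 0.71899

0.719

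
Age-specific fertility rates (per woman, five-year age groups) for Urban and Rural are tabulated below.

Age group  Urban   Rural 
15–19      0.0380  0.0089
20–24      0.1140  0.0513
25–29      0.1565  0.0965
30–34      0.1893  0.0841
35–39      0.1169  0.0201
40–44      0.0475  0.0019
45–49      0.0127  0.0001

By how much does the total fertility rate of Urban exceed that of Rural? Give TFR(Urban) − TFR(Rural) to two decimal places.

2.06

Urban:
  Sum of ASFRs = 0.0380 + 0.1140 + 0.1565 + 0.1893 + 0.1169 + 0.0475 + 0.0127 = 0.6749
  TFR = 5 × 0.6749 = 3.3745
Rural:
  Sum of ASFRs = 0.0089 + 0.0513 + 0.0965 + 0.0841 + 0.0201 + 0.0019 + 0.0001 = 0.2629
  TFR = 5 × 0.2629 = 1.3145
Difference = 3.3745 − 1.3145 = 2.06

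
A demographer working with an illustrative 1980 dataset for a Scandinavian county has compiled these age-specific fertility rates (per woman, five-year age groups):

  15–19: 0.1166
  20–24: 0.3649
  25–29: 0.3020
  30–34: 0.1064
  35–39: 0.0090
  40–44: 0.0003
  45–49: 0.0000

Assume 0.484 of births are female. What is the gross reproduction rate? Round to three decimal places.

2.176

Proportion female at birth = 0.484.
Sum of ASFRs = 0.1166 + 0.3649 + 0.3020 + 0.1064 + 0.0090 + 0.0003 + 0.0000 = 0.8992
TFR = 5 × 0.8992 = 4.496
GRR = 0.484 × 4.496 = 2.17606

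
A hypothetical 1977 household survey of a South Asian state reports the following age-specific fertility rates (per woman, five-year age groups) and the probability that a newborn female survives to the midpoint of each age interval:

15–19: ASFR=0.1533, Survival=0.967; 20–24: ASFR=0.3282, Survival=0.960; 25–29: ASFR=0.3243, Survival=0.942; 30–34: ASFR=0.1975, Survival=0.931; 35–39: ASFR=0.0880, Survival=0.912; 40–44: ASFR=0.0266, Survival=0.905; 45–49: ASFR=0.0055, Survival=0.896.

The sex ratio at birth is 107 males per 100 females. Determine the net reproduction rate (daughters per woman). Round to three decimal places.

2.565

Proportion female at birth = 100 / (100 + 107) = 0.48309.
Each age group contributes 5 × ASFR × survival:
  15–19: 5 × 0.1533 × 0.967 = 0.74121
  20–24: 5 × 0.3282 × 0.960 = 1.57536
  25–29: 5 × 0.3243 × 0.942 = 1.52745
  30–34: 5 × 0.1975 × 0.931 = 0.91936
  35–39: 5 × 0.0880 × 0.912 = 0.40128
  40–44: 5 × 0.0266 × 0.905 = 0.12037
  45–49: 5 × 0.0055 × 0.896 = 0.02464
Sum = 5.30967
NRR = 0.48309 × 5.30967 = 2.56505
NRR > 1, so each generation more than replaces itself.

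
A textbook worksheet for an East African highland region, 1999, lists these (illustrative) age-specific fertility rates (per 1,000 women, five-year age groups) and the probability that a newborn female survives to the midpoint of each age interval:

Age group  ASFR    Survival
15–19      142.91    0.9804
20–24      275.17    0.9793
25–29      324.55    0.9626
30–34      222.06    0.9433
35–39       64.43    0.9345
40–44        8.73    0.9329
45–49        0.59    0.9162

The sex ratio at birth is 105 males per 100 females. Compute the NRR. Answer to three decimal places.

Proportion female at birth = 100 / (100 + 105) = 0.48780.
Per-age-group product (5 × ASFR × survival probability):
  15–19: 5 × 142.91/1000 × 0.9804 = 0.70054
  20–24: 5 × 275.17/1000 × 0.9793 = 1.34737
  25–29: 5 × 324.55/1000 × 0.9626 = 1.56206
  30–34: 5 × 222.06/1000 × 0.9433 = 1.04735
  35–39: 5 × 64.43/1000 × 0.9345 = 0.30105
  40–44: 5 × 8.73/1000 × 0.9329 = 0.04072
  45–49: 5 × 0.59/1000 × 0.9162 = 0.00270
Sum = 5.00179
NRR = 0.48780 × 5.00179 = 2.43987

2.440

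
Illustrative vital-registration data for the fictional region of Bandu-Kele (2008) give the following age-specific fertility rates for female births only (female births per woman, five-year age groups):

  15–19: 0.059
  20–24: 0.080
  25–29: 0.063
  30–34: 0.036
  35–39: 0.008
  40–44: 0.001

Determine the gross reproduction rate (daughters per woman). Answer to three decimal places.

1.235

Sum of female ASFRs = 0.059 + 0.080 + 0.063 + 0.036 + 0.008 + 0.001 = 0.247
GRR = 5 × 0.247 = 1.235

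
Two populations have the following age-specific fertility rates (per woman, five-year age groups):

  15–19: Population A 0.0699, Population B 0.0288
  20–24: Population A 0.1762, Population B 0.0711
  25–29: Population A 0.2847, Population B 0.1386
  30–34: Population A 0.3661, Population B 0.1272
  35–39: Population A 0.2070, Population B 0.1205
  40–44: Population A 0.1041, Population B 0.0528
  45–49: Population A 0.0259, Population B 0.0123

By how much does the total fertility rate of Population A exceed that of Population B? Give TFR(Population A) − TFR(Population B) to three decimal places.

3.413

Population A:
  Sum of ASFRs = 0.0699 + 0.1762 + 0.2847 + 0.3661 + 0.2070 + 0.1041 + 0.0259 = 1.2339
  TFR = 5 × 1.2339 = 6.1695
Population B:
  Sum of ASFRs = 0.0288 + 0.0711 + 0.1386 + 0.1272 + 0.1205 + 0.0528 + 0.0123 = 0.5513
  TFR = 5 × 0.5513 = 2.7565
Difference = 6.1695 − 2.7565 = 3.413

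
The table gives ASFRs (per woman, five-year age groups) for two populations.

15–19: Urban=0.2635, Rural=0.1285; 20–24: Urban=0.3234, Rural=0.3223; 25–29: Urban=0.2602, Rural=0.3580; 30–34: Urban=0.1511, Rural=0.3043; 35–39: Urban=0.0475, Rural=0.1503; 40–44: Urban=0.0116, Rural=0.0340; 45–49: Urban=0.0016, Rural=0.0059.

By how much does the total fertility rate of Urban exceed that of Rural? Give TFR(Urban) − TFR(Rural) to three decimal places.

-1.222

Urban:
  Sum of ASFRs = 0.2635 + 0.3234 + 0.2602 + 0.1511 + 0.0475 + 0.0116 + 0.0016 = 1.0589
  TFR = 5 × 1.0589 = 5.2945
Rural:
  Sum of ASFRs = 0.1285 + 0.3223 + 0.3580 + 0.3043 + 0.1503 + 0.0340 + 0.0059 = 1.3033
  TFR = 5 × 1.3033 = 6.5165
Difference = 5.2945 − 6.5165 = -1.222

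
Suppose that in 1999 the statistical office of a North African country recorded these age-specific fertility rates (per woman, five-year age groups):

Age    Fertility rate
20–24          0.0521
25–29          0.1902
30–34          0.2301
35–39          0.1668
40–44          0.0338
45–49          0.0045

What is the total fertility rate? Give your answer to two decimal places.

3.39

Sum of ASFRs = 0.0521 + 0.1902 + 0.2301 + 0.1668 + 0.0338 + 0.0045 = 0.6775
TFR = 5 × 0.6775 = 3.3875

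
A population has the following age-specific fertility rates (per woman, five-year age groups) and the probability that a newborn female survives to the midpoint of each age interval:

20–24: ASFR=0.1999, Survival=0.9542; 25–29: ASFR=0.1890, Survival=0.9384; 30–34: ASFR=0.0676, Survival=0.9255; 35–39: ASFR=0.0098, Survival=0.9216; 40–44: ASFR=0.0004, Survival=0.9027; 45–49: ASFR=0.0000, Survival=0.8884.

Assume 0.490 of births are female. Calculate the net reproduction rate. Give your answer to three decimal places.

1.078

Proportion female at birth = 0.490.
Weighting each age-specific rate by interval width and survival:
  20–24: 5 × 0.1999 × 0.9542 = 0.95372
  25–29: 5 × 0.1890 × 0.9384 = 0.88679
  30–34: 5 × 0.0676 × 0.9255 = 0.31282
  35–39: 5 × 0.0098 × 0.9216 = 0.04516
  40–44: 5 × 0.0004 × 0.9027 = 0.00181
  45–49: 5 × 0.0000 × 0.8884 = 0.00000
Sum = 2.20030
NRR = 0.490 × 2.20030 = 1.07815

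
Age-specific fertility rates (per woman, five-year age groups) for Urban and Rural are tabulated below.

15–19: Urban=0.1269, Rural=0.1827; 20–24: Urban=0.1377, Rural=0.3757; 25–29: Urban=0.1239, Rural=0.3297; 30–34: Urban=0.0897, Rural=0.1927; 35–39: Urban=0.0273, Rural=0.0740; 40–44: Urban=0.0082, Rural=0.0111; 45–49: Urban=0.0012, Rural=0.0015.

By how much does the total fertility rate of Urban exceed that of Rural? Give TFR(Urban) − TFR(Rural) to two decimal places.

-3.26

Urban:
  Sum of ASFRs = 0.1269 + 0.1377 + 0.1239 + 0.0897 + 0.0273 + 0.0082 + 0.0012 = 0.5149
  TFR = 5 × 0.5149 = 2.5745
Rural:
  Sum of ASFRs = 0.1827 + 0.3757 + 0.3297 + 0.1927 + 0.0740 + 0.0111 + 0.0015 = 1.1674
  TFR = 5 × 1.1674 = 5.837
Difference = 2.5745 − 5.837 = -3.2625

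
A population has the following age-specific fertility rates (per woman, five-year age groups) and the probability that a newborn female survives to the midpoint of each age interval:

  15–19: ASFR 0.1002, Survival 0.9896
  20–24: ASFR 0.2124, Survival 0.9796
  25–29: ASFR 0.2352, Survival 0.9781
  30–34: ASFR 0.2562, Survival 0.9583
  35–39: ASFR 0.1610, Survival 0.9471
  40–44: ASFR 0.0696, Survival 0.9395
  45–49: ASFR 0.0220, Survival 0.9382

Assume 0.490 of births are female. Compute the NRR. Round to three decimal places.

2.502

Proportion female at birth = 0.490.
Per-age-group product (5 × ASFR × survival probability):
  15–19: 5 × 0.1002 × 0.9896 = 0.49579
  20–24: 5 × 0.2124 × 0.9796 = 1.04034
  25–29: 5 × 0.2352 × 0.9781 = 1.15025
  30–34: 5 × 0.2562 × 0.9583 = 1.22758
  35–39: 5 × 0.1610 × 0.9471 = 0.76242
  40–44: 5 × 0.0696 × 0.9395 = 0.32695
  45–49: 5 × 0.0220 × 0.9382 = 0.10320
Sum = 5.10653
NRR = 0.490 × 5.10653 = 2.50220
NRR > 1, so each generation more than replaces itself.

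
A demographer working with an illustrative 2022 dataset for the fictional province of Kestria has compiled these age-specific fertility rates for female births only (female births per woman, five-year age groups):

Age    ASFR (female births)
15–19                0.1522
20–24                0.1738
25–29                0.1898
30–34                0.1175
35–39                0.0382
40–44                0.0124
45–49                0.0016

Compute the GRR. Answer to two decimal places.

Sum of female ASFRs = 0.1522 + 0.1738 + 0.1898 + 0.1175 + 0.0382 + 0.0124 + 0.0016 = 0.6855
GRR = 5 × 0.6855 = 3.4275

3.43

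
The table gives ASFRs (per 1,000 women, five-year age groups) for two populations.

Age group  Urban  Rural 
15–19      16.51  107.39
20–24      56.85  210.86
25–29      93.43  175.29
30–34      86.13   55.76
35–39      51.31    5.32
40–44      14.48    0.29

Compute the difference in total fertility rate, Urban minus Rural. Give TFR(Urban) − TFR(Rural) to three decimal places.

Urban:
  Sum of ASFRs = 16.51 + 56.85 + 93.43 + 86.13 + 51.31 + 14.48 = 318.71
  TFR = 5 × 318.71 / 1000 = 1.59355
Rural:
  Sum of ASFRs = 107.39 + 210.86 + 175.29 + 55.76 + 5.32 + 0.29 = 554.91
  TFR = 5 × 554.91 / 1000 = 2.77455
Difference = 1.59355 − 2.77455 = -1.181

-1.181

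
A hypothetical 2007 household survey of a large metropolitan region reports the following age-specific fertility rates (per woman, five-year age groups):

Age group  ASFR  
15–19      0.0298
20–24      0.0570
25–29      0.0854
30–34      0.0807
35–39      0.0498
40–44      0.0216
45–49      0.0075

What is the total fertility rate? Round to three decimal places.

Sum of ASFRs = 0.0298 + 0.0570 + 0.0854 + 0.0807 + 0.0498 + 0.0216 + 0.0075 = 0.3318
TFR = 5 × 0.3318 = 1.659

1.659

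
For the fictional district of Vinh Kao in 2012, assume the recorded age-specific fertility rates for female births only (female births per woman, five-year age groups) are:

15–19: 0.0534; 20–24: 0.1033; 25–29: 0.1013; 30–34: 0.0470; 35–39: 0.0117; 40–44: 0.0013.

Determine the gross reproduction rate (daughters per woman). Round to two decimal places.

Sum of female ASFRs = 0.0534 + 0.1033 + 0.1013 + 0.0470 + 0.0117 + 0.0013 = 0.3180
GRR = 5 × 0.3180 = 1.59

1.59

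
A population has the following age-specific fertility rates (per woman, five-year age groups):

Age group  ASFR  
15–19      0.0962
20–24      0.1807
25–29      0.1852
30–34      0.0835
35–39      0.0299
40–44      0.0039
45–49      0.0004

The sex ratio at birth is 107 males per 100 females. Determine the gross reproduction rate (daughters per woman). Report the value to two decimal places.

Proportion female at birth = 100 / (100 + 107) = 0.48309.
Sum of ASFRs = 0.0962 + 0.1807 + 0.1852 + 0.0835 + 0.0299 + 0.0039 + 0.0004 = 0.5798
TFR = 5 × 0.5798 = 2.899
GRR = 0.48309 × 2.899 = 1.40048

1.40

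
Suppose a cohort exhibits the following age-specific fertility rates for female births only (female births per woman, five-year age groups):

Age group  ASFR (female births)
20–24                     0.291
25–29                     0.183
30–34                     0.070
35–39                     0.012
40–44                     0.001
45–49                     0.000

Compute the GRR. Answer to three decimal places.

Sum of female ASFRs = 0.291 + 0.183 + 0.070 + 0.012 + 0.001 + 0.000 = 0.557
GRR = 5 × 0.557 = 2.785

2.785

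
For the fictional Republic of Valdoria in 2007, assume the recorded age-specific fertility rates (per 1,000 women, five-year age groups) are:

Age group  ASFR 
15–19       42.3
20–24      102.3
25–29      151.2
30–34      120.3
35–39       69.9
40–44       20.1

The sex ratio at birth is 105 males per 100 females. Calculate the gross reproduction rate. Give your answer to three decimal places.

1.234

Proportion female at birth = 100 / (100 + 105) = 0.48780.
Sum of ASFRs = 42.3 + 102.3 + 151.2 + 120.3 + 69.9 + 20.1 = 506.1
TFR = 5 × 506.1 / 1000 = 2.5305
GRR = 0.48780 × 2.5305 = 1.23438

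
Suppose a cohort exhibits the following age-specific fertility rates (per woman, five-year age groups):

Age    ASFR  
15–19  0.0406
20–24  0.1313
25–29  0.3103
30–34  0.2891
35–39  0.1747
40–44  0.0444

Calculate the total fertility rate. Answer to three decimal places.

Sum of ASFRs = 0.0406 + 0.1313 + 0.3103 + 0.2891 + 0.1747 + 0.0444 = 0.9904
TFR = 5 × 0.9904 = 4.952

4.952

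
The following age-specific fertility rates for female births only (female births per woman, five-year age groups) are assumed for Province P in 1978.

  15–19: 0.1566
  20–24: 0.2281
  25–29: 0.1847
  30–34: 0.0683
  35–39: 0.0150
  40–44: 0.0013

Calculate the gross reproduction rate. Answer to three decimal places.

3.270

Sum of female ASFRs = 0.1566 + 0.2281 + 0.1847 + 0.0683 + 0.0150 + 0.0013 = 0.6540
GRR = 5 × 0.6540 = 3.27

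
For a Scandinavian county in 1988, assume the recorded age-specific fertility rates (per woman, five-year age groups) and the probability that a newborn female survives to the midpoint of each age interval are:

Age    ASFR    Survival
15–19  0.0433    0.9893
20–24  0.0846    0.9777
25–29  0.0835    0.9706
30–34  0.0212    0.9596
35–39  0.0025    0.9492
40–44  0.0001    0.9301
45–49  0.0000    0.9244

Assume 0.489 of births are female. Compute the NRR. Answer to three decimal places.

Proportion female at birth = 0.489.
Each age group contributes 5 × ASFR × survival:
  15–19: 5 × 0.0433 × 0.9893 = 0.21418
  20–24: 5 × 0.0846 × 0.9777 = 0.41357
  25–29: 5 × 0.0835 × 0.9706 = 0.40523
  30–34: 5 × 0.0212 × 0.9596 = 0.10172
  35–39: 5 × 0.0025 × 0.9492 = 0.01187
  40–44: 5 × 0.0001 × 0.9301 = 0.00047
  45–49: 5 × 0.0000 × 0.9244 = 0.00000
Sum = 1.14704
NRR = 0.489 × 1.14704 = 0.56090
NRR < 1, so the cohort does not fully replace itself.

0.561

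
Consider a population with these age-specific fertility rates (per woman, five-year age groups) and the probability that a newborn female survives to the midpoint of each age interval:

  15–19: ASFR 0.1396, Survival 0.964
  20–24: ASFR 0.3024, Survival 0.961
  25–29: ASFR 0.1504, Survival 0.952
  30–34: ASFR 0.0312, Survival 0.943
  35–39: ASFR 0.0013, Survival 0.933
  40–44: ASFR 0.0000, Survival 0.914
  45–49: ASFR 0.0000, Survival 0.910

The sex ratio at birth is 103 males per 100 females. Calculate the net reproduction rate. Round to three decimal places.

Proportion female at birth = 100 / (100 + 103) = 0.49261.
Weighting each age-specific rate by interval width and survival:
  15–19: 5 × 0.1396 × 0.964 = 0.67287
  20–24: 5 × 0.3024 × 0.961 = 1.45303
  25–29: 5 × 0.1504 × 0.952 = 0.71590
  30–34: 5 × 0.0312 × 0.943 = 0.14711
  35–39: 5 × 0.0013 × 0.933 = 0.00606
  40–44: 5 × 0.0000 × 0.914 = 0.00000
  45–49: 5 × 0.0000 × 0.910 = 0.00000
Sum = 2.99497
NRR = 0.49261 × 2.99497 = 1.47535

1.475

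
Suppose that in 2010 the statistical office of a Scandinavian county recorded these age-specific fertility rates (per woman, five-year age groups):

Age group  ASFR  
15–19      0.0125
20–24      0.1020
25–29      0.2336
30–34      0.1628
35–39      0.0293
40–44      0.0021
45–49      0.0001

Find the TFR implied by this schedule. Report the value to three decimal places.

Sum of ASFRs = 0.0125 + 0.1020 + 0.2336 + 0.1628 + 0.0293 + 0.0021 + 0.0001 = 0.5424
TFR = 5 × 0.5424 = 2.712

2.712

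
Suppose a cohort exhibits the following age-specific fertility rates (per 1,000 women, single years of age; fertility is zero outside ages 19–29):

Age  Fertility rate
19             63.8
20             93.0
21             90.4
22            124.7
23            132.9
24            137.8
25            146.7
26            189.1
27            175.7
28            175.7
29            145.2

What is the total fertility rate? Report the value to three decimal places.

Sum of ASFRs = 63.8 + 93.0 + 90.4 + 124.7 + 132.9 + 137.8 + 146.7 + 189.1 + 175.7 + 175.7 + 145.2 = 1475.0
TFR = 1475.0 / 1000 = 1.475

1.475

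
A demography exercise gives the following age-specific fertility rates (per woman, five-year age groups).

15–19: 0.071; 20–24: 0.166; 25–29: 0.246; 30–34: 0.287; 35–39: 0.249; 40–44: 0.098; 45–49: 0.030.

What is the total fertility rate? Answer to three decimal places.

5.735

Sum of ASFRs = 0.071 + 0.166 + 0.246 + 0.287 + 0.249 + 0.098 + 0.030 = 1.147
TFR = 5 × 1.147 = 5.735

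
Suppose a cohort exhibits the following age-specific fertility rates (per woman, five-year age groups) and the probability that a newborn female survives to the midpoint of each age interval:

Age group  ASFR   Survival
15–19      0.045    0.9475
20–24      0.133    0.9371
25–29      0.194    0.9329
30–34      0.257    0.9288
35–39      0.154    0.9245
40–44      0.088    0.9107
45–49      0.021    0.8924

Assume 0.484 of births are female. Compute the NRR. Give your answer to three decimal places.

Proportion female at birth = 0.484.
Weighting each age-specific rate by interval width and survival:
  15–19: 5 × 0.045 × 0.9475 = 0.21319
  20–24: 5 × 0.133 × 0.9371 = 0.62317
  25–29: 5 × 0.194 × 0.9329 = 0.90491
  30–34: 5 × 0.257 × 0.9288 = 1.19351
  35–39: 5 × 0.154 × 0.9245 = 0.71187
  40–44: 5 × 0.088 × 0.9107 = 0.40071
  45–49: 5 × 0.021 × 0.8924 = 0.09370
Sum = 4.14106
NRR = 0.484 × 4.14106 = 2.00427
An NRR exceeding 1 indicates intrinsic growth under these rates.

2.004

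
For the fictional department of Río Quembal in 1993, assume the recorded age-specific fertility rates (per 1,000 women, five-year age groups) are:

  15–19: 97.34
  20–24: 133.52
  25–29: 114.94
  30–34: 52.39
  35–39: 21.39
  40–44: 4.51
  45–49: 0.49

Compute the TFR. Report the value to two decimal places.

2.12

Sum of ASFRs = 97.34 + 133.52 + 114.94 + 52.39 + 21.39 + 4.51 + 0.49 = 424.58
TFR = 5 × 424.58 / 1000 = 2.1229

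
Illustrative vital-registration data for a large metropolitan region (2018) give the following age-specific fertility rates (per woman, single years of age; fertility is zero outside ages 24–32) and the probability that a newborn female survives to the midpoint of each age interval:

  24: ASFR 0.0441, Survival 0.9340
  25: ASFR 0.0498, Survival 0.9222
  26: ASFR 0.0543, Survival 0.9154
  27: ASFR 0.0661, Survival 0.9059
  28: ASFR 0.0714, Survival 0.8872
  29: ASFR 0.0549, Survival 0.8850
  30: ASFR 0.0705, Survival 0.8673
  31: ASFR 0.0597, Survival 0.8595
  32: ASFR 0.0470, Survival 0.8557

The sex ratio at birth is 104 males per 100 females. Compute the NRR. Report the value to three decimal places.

0.226

Proportion female at birth = 100 / (100 + 104) = 0.49020.
Weighting each age-specific rate by interval width and survival:
  24: 1 × 0.0441 × 0.9340 = 0.04119
  25: 1 × 0.0498 × 0.9222 = 0.04593
  26: 1 × 0.0543 × 0.9154 = 0.04971
  27: 1 × 0.0661 × 0.9059 = 0.05988
  28: 1 × 0.0714 × 0.8872 = 0.06335
  29: 1 × 0.0549 × 0.8850 = 0.04859
  30: 1 × 0.0705 × 0.8673 = 0.06114
  31: 1 × 0.0597 × 0.8595 = 0.05131
  32: 1 × 0.0470 × 0.8557 = 0.04022
Sum = 0.46132
NRR = 0.49020 × 0.46132 = 0.22614
With NRR below 1 the population is below replacement fertility.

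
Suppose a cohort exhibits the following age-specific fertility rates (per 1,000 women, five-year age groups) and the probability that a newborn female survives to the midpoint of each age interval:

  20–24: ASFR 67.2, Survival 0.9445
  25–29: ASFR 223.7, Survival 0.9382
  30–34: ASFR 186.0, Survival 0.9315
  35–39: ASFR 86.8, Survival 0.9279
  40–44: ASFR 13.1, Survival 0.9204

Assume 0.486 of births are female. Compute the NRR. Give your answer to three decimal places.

1.310

Proportion female at birth = 0.486.
Survival-weighted fertility by age (5·fₓ·Sₓ):
  20–24: 5 × 67.2/1000 × 0.9445 = 0.31735
  25–29: 5 × 223.7/1000 × 0.9382 = 1.04938
  30–34: 5 × 186.0/1000 × 0.9315 = 0.86630
  35–39: 5 × 86.8/1000 × 0.9279 = 0.40271
  40–44: 5 × 13.1/1000 × 0.9204 = 0.06029
Sum = 2.69603
NRR = 0.486 × 2.69603 = 1.31027
With NRR above 1 the population is above replacement fertility.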